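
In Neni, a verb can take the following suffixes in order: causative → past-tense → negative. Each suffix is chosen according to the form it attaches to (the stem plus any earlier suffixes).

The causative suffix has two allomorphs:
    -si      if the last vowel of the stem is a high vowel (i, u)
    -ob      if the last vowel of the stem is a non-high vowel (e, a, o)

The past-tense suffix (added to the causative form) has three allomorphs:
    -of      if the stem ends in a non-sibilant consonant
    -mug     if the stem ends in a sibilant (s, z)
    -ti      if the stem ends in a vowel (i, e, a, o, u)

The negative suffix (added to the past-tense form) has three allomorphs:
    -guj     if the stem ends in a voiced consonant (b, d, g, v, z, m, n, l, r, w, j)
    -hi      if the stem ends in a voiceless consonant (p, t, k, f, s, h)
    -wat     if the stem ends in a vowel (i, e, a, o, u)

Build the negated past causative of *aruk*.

aruksitiwat

*aruk* — last vowel /u/ (a high vowel) → -si → *aruksi*.
The causative form *aruksi* — final sound /i/ (a vowel) → -ti → *aruksiti*.
The past-tense form *aruksiti* — final sound /i/ (a vowel) → -wat → *aruksitiwat*.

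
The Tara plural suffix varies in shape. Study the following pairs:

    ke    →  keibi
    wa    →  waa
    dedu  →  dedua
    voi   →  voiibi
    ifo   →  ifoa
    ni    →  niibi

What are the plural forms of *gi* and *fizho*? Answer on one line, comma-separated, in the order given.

giibi, fizhoa

Looking at the last vowel of each stem: -ibi when the last vowel of the stem is a front vowel (*ke*, *voi*, *ni*); -a when the last vowel of the stem is a back vowel (*wa*, *dedu*, *ifo*).
*gi* — last vowel /i/ (a front vowel) → -ibi → *giibi*.
*fizho*: last vowel = /o/, a back vowel → -a → *fizhoa*.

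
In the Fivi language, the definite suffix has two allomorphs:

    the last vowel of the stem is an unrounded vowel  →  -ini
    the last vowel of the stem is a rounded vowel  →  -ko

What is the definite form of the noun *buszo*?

buszoko

Since the last vowel of *buszo* is /o/ (a rounded vowel), it takes -ko, giving *buszoko*.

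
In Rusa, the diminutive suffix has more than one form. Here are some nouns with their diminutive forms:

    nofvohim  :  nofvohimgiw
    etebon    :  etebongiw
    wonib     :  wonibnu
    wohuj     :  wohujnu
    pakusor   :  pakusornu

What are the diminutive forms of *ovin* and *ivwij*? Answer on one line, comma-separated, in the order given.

ovingiw, ivwijnu

The alternation tracks the final consonant of the stem — -giw when the stem ends in a nasal (*nofvohim*, *etebon*); -nu when the stem ends in a non-nasal consonant (*wonib*, *wohuj*, *pakusor*).
Since the final consonant of *ovin* is /n/ (a nasal), it takes -giw, giving *ovingiw*.
Since the final consonant of *ivwij* is /j/ (non-nasal), it takes -nu, giving *ivwijnu*.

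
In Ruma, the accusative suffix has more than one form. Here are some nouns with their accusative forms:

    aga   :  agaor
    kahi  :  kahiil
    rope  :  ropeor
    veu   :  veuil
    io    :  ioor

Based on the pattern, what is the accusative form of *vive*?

The suffix is conditioned by the last vowel: -il when the last vowel of the stem is a high vowel (*kahi*, *veu*); -or when the last vowel of the stem is a non-high vowel (*aga*, *rope*, *io*).
*vive*: last vowel = /e/, a non-high vowel → -or → *viveor*.

viveor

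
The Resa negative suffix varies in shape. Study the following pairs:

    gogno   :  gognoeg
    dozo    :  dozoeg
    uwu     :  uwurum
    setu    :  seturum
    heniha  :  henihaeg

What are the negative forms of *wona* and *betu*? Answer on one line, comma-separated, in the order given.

The suffix is conditioned by the last vowel: -rum when the last vowel of the stem is a high vowel (*uwu*, *setu*); -eg when the last vowel of the stem is a non-high vowel (*gogno*, *dozo*, *heniha*).
The last vowel of *wona* is /a/, which is a non-high vowel, so the suffix is -eg, giving *wonaeg*.
The last vowel of *betu* is /u/, which is a high vowel, so the suffix is -rum, giving *beturum*.

wonaeg, beturum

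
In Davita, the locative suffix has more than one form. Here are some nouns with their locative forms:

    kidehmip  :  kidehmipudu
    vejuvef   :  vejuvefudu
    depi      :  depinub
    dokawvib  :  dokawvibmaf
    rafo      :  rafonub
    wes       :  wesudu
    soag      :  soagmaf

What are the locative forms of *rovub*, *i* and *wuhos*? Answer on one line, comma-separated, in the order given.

The pattern is voicing of the final sound: -udu when the stem ends in a voiceless consonant (*kidehmip*, *vejuvef*, *wes*); -maf when the stem ends in a voiced consonant (*dokawvib*, *soag*); -nub when the stem ends in a vowel (*depi*, *rafo*).
The final sound of *rovub* is /b/, which is a voiced consonant, so the suffix is -maf, giving *rovubmaf*.
*i*: final sound = /i/, a vowel → -nub → *inub*.
*wuhos*: final sound = /s/, a voiceless consonant → -udu → *wuhosudu*.

rovubmaf, inub, wuhosudu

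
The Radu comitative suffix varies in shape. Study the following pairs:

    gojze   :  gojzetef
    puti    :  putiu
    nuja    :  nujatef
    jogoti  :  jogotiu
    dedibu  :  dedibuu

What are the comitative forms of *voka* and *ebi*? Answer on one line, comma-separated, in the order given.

vokatef, ebiu

Looking at the last vowel of each stem: -u when the last vowel of the stem is a high vowel (*puti*, *jogoti*, *dedibu*); -tef when the last vowel of the stem is a non-high vowel (*gojze*, *nuja*).
Since the last vowel of *voka* is /a/ (a non-high vowel), it takes -tef, giving *vokatef*.
*ebi*: last vowel = /i/, a high vowel → -u → *ebiu*.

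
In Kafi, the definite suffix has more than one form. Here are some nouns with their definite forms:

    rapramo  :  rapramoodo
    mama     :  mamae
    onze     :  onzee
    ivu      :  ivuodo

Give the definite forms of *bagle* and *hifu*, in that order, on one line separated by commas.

baglee, hifuodo

The alternation tracks the last vowel of the stem — -odo when the last vowel of the stem is a rounded vowel (*rapramo*, *ivu*); -e when the last vowel of the stem is an unrounded vowel (*mama*, *onze*).
*bagle* — last vowel /e/ (an unrounded vowel) → -e → *baglee*.
*hifu* — last vowel /u/ (a rounded vowel) → -odo → *hifuodo*.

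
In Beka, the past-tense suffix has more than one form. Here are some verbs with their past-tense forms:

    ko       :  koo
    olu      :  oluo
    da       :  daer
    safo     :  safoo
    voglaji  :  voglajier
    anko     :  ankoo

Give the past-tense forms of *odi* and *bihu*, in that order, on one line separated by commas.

odier, bihuo

The suffix is conditioned by the last vowel: -o when the last vowel of the stem is a rounded vowel (*ko*, *olu*, *safo*, *anko*); -er when the last vowel of the stem is an unrounded vowel (*da*, *voglaji*).
The last vowel of *odi* is /i/, which is an unrounded vowel, so the suffix is -er, giving *odier*.
Since the last vowel of *bihu* is /u/ (a rounded vowel), it takes -o, giving *bihuo*.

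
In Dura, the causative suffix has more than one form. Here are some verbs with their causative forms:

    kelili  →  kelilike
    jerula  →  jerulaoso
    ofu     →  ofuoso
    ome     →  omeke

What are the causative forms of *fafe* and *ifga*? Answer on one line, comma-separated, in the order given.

fafeke, ifgaoso

Looking at the last vowel of each stem: -ke when the last vowel of the stem is a front vowel (*kelili*, *ome*); -oso when the last vowel of the stem is a back vowel (*jerula*, *ofu*).
*fafe* — last vowel /e/ (a front vowel) → -ke → *fafeke*.
*ifga*: last vowel = /a/, a back vowel → -oso → *ifgaoso*.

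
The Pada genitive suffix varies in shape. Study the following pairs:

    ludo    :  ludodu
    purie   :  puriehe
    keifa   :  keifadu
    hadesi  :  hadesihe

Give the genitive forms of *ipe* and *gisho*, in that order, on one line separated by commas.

ipehe, gishodu

The alternation tracks the last vowel of the stem — -he when the last vowel of the stem is a front vowel (*purie*, *hadesi*); -du when the last vowel of the stem is a back vowel (*ludo*, *keifa*).
*ipe* — last vowel /e/ (a front vowel) → -he → *ipehe*.
*gisho*: last vowel = /o/, a back vowel → -du → *gishodu*.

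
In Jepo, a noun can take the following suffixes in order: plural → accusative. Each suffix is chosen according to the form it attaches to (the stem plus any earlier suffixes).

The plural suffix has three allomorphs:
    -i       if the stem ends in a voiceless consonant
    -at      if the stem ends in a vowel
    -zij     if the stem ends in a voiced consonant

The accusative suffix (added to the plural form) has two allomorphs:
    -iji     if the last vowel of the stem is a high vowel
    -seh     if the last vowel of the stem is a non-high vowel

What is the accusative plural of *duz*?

*duz* — final sound /z/ (a voiced consonant) → -zij → *duzzij*.
The last vowel of the plural form *duzzij* is /i/, which is a high vowel, so the accusative suffix is -iji, giving *duzzijiji*.

duzzijiji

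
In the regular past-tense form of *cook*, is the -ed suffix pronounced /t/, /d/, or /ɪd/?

The stem *cook* ends in a voiceless consonant other than /t/.
The -ed suffix is realized as /ɪd/ after /t, d/; as /t/ after other voiceless consonants; and as /d/ after other voiced sounds.
So -ed on *cook* is pronounced /t/.

/t/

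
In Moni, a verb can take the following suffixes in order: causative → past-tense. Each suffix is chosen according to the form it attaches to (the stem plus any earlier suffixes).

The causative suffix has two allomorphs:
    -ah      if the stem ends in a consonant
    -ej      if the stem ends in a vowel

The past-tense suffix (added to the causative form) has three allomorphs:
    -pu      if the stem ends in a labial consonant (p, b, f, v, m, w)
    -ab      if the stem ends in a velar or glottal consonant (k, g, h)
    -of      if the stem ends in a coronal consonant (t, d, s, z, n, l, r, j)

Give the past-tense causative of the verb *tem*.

temahab

Since the final sound of *tem* is /m/ (a consonant), it takes -ah, giving *temah*.
The causative form *temah*: final consonant = /h/, velar/glottal → -ab → *temahab*.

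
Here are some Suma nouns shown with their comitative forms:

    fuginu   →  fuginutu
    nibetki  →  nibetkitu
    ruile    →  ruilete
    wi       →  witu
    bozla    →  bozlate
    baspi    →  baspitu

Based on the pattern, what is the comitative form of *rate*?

ratete

The pattern is height harmony: -tu when the last vowel of the stem is a high vowel (*fuginu*, *nibetki*, *wi*, *baspi*); -te when the last vowel of the stem is a non-high vowel (*ruile*, *bozla*).
Since the last vowel of *rate* is /e/ (a non-high vowel), it takes -te, giving *ratete*.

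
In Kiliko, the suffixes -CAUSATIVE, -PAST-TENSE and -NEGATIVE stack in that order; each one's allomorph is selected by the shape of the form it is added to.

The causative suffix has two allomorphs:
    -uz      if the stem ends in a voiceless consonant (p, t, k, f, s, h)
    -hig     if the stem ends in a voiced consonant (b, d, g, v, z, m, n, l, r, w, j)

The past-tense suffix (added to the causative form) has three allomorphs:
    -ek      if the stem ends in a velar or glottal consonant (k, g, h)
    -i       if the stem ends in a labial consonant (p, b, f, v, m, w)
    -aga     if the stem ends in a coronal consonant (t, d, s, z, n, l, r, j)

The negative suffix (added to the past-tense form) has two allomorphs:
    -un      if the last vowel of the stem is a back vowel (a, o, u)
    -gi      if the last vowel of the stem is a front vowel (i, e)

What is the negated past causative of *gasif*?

gasifuzagaun

*gasif*: final consonant = /f/, voiceless → -uz → *gasifuz*.
Since the final consonant of the causative form *gasifuz* is /z/ (coronal), it takes -aga, giving *gasifuzaga*.
Since the last vowel of the past-tense form *gasifuzaga* is /a/ (a back vowel), it takes -un, giving *gasifuzagaun*.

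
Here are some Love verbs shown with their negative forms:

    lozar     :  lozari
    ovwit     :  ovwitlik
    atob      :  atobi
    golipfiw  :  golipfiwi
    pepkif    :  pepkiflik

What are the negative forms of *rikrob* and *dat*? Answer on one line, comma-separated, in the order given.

Looking at the final consonant of each stem: -lik when the stem ends in a voiceless consonant (*ovwit*, *pepkif*); -i when the stem ends in a voiced consonant (*lozar*, *atob*, *golipfiw*).
The final consonant of *rikrob* is /b/, which is voiced, so the suffix is -i, giving *rikrobi*.
Since the final consonant of *dat* is /t/ (voiceless), it takes -lik, giving *datlik*.

rikrobi, datlik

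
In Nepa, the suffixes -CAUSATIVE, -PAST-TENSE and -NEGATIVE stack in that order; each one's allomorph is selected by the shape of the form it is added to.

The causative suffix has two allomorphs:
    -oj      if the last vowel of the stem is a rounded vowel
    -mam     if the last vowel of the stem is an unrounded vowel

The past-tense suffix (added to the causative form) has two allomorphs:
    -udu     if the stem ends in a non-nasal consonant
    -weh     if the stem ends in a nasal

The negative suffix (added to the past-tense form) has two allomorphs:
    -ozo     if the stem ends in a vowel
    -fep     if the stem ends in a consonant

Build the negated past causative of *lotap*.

lotapmamwehfep

Since the last vowel of *lotap* is /a/ (an unrounded vowel), it takes -mam, giving *lotapmam*.
The causative form *lotapmam*: final consonant = /m/, a nasal → -weh → *lotapmamweh*.
Since the final sound of the past-tense form *lotapmamweh* is /h/ (a consonant), it takes -fep, giving *lotapmamwehfep*.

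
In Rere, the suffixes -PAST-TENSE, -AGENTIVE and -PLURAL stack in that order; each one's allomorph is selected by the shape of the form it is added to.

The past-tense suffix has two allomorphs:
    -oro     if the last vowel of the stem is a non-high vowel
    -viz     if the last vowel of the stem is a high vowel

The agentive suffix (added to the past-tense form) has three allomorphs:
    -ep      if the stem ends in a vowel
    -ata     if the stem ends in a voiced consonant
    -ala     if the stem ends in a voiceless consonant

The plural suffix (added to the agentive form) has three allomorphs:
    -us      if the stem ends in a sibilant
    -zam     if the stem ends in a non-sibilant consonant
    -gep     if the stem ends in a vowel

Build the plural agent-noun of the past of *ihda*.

ihdaoroepzam

Since the last vowel of *ihda* is /a/ (a non-high vowel), it takes -oro, giving *ihdaoro*.
The final sound of the past-tense form *ihdaoro* is /o/, which is a vowel, so the agentive suffix is -ep, giving *ihdaoroep*.
The agentive form *ihdaoroep*: final sound = /p/, a non-sibilant consonant → -zam → *ihdaoroepzam*.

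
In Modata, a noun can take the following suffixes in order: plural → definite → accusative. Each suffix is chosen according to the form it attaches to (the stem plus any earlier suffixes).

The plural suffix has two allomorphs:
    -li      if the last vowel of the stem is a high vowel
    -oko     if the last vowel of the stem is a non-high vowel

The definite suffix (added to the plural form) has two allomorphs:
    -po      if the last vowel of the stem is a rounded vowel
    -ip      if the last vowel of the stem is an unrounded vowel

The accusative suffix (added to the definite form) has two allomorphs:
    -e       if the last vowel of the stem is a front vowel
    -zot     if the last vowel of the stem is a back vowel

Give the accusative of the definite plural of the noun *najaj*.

najajokopozot

The last vowel of *najaj* is /a/, which is a non-high vowel, so the plural suffix is -oko, giving *najajoko*.
The plural form *najajoko*: last vowel = /o/, a rounded vowel → -po → *najajokopo*.
The definite form *najajokopo*: last vowel = /o/, a back vowel → -zot → *najajokopozot*.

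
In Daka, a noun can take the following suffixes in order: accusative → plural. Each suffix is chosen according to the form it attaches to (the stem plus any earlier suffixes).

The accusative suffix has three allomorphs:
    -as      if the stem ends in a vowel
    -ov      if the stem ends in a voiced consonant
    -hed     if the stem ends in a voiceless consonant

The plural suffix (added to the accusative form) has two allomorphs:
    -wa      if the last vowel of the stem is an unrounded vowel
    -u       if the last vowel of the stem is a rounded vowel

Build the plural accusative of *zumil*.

The final sound of *zumil* is /l/, which is a voiced consonant, so the accusative suffix is -ov, giving *zumilov*.
The accusative form *zumilov*: last vowel = /o/, a rounded vowel → -u → *zumilovu*.

zumilovu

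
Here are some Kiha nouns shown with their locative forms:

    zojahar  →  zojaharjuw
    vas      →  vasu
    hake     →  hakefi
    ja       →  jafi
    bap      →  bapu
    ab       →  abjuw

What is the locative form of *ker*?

Looking at the final sound of each stem: -u when the stem ends in a voiceless consonant (*vas*, *bap*); -juw when the stem ends in a voiced consonant (*zojahar*, *ab*); -fi when the stem ends in a vowel (*hake*, *ja*).
*ker* — final sound /r/ (a voiced consonant) → -juw → *kerjuw*.

kerjuw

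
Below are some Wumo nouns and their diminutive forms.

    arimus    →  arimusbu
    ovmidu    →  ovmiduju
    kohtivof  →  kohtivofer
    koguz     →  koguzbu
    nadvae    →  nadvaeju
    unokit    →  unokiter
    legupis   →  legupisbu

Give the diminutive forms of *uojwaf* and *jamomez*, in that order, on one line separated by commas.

The pattern is sibilance of the final sound: -bu when the stem ends in a sibilant (*arimus*, *koguz*, *legupis*); -er when the stem ends in a non-sibilant consonant (*kohtivof*, *unokit*); -ju when the stem ends in a vowel (*ovmidu*, *nadvae*).
*uojwaf*: final sound = /f/, a non-sibilant consonant → -er → *uojwafer*.
Since the final sound of *jamomez* is /z/ (a sibilant), it takes -bu, giving *jamomezbu*.

uojwafer, jamomezbu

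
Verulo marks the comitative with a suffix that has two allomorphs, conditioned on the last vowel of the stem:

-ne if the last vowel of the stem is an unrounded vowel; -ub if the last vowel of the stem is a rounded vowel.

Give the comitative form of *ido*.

idoub

*ido*: last vowel = /o/, a rounded vowel → -ub → *idoub*.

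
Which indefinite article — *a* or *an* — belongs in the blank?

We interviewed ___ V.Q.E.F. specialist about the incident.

The indefinite article is chosen by the initial *sound* of the following word, not its spelling.
The initialism *V.Q.E.F.* is read letter by letter; the first letter, V, is pronounced /viː/, which begins with a consonant sound.
So the article is *a*: We interviewed a V.Q.E.F. specialist about the incident.

a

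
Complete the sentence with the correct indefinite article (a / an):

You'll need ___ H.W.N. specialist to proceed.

The indefinite article is chosen by the initial *sound* of the following word, not its spelling.
The initialism *H.W.N.* is read letter by letter; the first letter, H, is pronounced /eɪtʃ/, which begins with a vowel sound.
So the article is *an*: You'll need an H.W.N. specialist to proceed.

an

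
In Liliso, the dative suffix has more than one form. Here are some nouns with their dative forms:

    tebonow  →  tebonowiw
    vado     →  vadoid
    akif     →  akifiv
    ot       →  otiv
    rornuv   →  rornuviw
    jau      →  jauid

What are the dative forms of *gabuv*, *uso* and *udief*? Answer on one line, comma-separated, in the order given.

gabuviw, usoid, udiefiv

Looking at the final sound of each stem: -iv when the stem ends in a voiceless consonant (*akif*, *ot*); -iw when the stem ends in a voiced consonant (*tebonow*, *rornuv*); -id when the stem ends in a vowel (*vado*, *jau*).
*gabuv*: final sound = /v/, a voiced consonant → -iw → *gabuviw*.
The final sound of *uso* is /o/, which is a vowel, so the suffix is -id, giving *usoid*.
*udief*: final sound = /f/, a voiceless consonant → -iv → *udiefiv*.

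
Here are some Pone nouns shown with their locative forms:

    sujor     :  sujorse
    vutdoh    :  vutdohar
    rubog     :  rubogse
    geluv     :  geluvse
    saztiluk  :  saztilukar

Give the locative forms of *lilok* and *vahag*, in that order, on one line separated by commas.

The suffix is conditioned by the final consonant: -ar when the stem ends in a voiceless consonant (*vutdoh*, *saztiluk*); -se when the stem ends in a voiced consonant (*sujor*, *rubog*, *geluv*).
*lilok* — final consonant /k/ (voiceless) → -ar → *lilokar*.
*vahag*: final consonant = /g/, voiced → -se → *vahagse*.

lilokar, vahagse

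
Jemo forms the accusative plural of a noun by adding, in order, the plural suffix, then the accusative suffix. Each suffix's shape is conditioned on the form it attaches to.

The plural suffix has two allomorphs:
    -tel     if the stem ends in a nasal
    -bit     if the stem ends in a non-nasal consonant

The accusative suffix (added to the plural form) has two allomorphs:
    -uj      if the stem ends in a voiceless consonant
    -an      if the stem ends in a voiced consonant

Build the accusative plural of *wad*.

wadbituj

*wad* — final consonant /d/ (non-nasal) → -bit → *wadbit*.
The plural form *wadbit*: final consonant = /t/, voiceless → -uj → *wadbituj*.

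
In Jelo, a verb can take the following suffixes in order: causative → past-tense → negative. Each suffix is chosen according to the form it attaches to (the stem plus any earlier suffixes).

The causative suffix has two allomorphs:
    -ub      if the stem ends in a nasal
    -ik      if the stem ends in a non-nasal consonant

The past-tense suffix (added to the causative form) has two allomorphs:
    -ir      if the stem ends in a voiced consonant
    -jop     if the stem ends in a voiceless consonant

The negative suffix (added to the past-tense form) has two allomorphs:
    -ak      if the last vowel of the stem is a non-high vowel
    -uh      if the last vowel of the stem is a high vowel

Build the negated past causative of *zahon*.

*zahon*: final consonant = /n/, a nasal → -ub → *zahonub*.
Since the final consonant of the causative form *zahonub* is /b/ (voiced), it takes -ir, giving *zahonubir*.
The last vowel of the past-tense form *zahonubir* is /i/, which is a high vowel, so the negative suffix is -uh, giving *zahonubiruh*.

zahonubiruh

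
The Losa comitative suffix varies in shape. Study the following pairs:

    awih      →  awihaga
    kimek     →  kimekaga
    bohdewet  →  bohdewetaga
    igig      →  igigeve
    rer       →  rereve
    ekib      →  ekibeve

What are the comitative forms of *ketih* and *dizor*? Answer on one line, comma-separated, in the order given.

ketihaga, dizoreve

The alternation tracks the final consonant of the stem — -aga when the stem ends in a voiceless consonant (*awih*, *kimek*, *bohdewet*); -eve when the stem ends in a voiced consonant (*igig*, *rer*, *ekib*).
The final consonant of *ketih* is /h/, which is voiceless, so the suffix is -aga, giving *ketihaga*.
*dizor*: final consonant = /r/, voiced → -eve → *dizoreve*.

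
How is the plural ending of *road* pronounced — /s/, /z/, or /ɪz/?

/z/

The stem *road* ends in a voiced non-sibilant sound.
The plural suffix surfaces as /ɪz/ after sibilants, /s/ after other voiceless consonants, and /z/ after other voiced sounds.
So the plural -s on *road* is pronounced /z/.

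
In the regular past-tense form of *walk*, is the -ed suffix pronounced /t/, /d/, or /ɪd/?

/t/

The stem *walk* ends in a voiceless consonant other than /t/.
The -ed suffix is realized as /ɪd/ after /t, d/; as /t/ after other voiceless consonants; and as /d/ after other voiced sounds.
So -ed on *walk* is pronounced /t/.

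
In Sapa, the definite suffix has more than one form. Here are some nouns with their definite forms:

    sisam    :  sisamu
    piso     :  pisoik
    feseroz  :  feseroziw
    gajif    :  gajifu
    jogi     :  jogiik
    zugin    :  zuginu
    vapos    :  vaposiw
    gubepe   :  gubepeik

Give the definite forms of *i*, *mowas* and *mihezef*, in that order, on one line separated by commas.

The pattern is sibilance of the final sound: -iw when the stem ends in a sibilant (*feseroz*, *vapos*); -u when the stem ends in a non-sibilant consonant (*sisam*, *gajif*, *zugin*); -ik when the stem ends in a vowel (*piso*, *jogi*, *gubepe*).
*i* — final sound /i/ (a vowel) → -ik → *iik*.
*mowas* — final sound /s/ (a sibilant) → -iw → *mowasiw*.
*mihezef* — final sound /f/ (a non-sibilant consonant) → -u → *mihezefu*.

iik, mowasiw, mihezefu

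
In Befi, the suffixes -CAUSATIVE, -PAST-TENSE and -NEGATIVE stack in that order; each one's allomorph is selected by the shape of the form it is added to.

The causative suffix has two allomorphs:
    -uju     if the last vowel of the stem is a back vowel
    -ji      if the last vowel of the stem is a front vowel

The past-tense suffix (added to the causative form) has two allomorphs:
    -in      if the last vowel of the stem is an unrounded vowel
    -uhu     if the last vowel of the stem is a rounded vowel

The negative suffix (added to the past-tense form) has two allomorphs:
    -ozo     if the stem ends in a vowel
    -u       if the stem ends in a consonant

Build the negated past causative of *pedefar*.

pedefarujuuhuozo

The last vowel of *pedefar* is /a/, which is a back vowel, so the causative suffix is -uju, giving *pedefaruju*.
The causative form *pedefaruju* — last vowel /u/ (a rounded vowel) → -uhu → *pedefarujuuhu*.
The past-tense form *pedefarujuuhu* — final sound /u/ (a vowel) → -ozo → *pedefarujuuhuozo*.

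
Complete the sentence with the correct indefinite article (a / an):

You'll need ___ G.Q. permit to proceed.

a

The indefinite article is chosen by the initial *sound* of the following word, not its spelling.
The initialism *G.Q.* is read letter by letter; the first letter, G, is pronounced /dʒiː/, which begins with a consonant sound.
So the article is *a*: You'll need a G.Q. permit to proceed.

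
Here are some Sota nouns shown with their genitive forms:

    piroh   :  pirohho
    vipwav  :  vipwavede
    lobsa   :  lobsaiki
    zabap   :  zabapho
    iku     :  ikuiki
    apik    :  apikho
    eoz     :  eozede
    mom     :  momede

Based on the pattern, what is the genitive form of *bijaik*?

bijaikho

The pattern is voicing of the final sound: -ho when the stem ends in a voiceless consonant (*piroh*, *zabap*, *apik*); -ede when the stem ends in a voiced consonant (*vipwav*, *eoz*, *mom*); -iki when the stem ends in a vowel (*lobsa*, *iku*).
*bijaik* — final sound /k/ (a voiceless consonant) → -ho → *bijaikho*.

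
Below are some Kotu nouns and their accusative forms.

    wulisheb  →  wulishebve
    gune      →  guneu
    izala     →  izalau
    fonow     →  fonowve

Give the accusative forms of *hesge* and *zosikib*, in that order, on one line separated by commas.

The suffix is conditioned by the final sound: -ve when the stem ends in a consonant (*wulisheb*, *fonow*); -u when the stem ends in a vowel (*gune*, *izala*).
Since the final sound of *hesge* is /e/ (a vowel), it takes -u, giving *hesgeu*.
*zosikib*: final sound = /b/, a consonant → -ve → *zosikibve*.

hesgeu, zosikibve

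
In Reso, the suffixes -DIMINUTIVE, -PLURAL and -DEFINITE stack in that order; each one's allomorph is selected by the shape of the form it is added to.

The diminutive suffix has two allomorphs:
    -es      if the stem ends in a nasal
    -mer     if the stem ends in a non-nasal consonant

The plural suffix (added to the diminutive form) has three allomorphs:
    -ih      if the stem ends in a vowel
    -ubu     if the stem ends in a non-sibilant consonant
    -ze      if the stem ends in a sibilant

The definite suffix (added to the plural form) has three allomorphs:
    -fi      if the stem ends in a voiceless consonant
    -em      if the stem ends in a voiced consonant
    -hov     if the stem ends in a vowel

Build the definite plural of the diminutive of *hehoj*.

hehojmerubuhov

*hehoj* — final consonant /j/ (non-nasal) → -mer → *hehojmer*.
The diminutive form *hehojmer* — final sound /r/ (a non-sibilant consonant) → -ubu → *hehojmerubu*.
The plural form *hehojmerubu* — final sound /u/ (a vowel) → -hov → *hehojmerubuhov*.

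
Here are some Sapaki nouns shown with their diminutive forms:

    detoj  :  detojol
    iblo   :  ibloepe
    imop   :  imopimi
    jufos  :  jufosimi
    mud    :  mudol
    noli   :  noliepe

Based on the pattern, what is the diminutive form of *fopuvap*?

The alternation tracks the final sound of the stem — -imi when the stem ends in a voiceless consonant (*imop*, *jufos*); -ol when the stem ends in a voiced consonant (*detoj*, *mud*); -epe when the stem ends in a vowel (*iblo*, *noli*).
*fopuvap*: final sound = /p/, a voiceless consonant → -imi → *fopuvapimi*.

fopuvapimi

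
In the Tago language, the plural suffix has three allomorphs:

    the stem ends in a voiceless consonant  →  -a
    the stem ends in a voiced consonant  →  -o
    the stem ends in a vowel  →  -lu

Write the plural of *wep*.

wepa

*wep* — final sound /p/ (a voiceless consonant) → -a → *wepa*.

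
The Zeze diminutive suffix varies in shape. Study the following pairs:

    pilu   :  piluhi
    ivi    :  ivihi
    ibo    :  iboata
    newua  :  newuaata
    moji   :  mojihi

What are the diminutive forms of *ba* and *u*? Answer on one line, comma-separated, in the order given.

baata, uhi

Looking at the last vowel of each stem: -hi when the last vowel of the stem is a high vowel (*pilu*, *ivi*, *moji*); -ata when the last vowel of the stem is a non-high vowel (*ibo*, *newua*).
The last vowel of *ba* is /a/, which is a non-high vowel, so the suffix is -ata, giving *baata*.
*u*: last vowel = /u/, a high vowel → -hi → *uhi*.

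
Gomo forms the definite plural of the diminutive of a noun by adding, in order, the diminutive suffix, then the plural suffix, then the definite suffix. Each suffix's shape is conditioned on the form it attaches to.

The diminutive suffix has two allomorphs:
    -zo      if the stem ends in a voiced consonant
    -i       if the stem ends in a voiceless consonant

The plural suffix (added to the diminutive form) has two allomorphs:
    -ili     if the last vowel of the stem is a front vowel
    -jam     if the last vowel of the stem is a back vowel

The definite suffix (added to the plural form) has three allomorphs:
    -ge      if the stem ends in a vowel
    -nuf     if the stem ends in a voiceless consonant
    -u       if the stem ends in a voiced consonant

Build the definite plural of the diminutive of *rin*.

rinzojamu

*rin*: final consonant = /n/, voiced → -zo → *rinzo*.
The diminutive form *rinzo*: last vowel = /o/, a back vowel → -jam → *rinzojam*.
The plural form *rinzojam* — final sound /m/ (a voiced consonant) → -u → *rinzojamu*.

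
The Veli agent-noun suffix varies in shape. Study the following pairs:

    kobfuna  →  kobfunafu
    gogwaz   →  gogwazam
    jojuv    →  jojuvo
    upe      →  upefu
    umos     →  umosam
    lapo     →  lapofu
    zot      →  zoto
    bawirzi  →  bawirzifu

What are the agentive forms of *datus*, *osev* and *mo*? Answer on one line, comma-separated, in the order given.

The alternation tracks the final sound of the stem — -am when the stem ends in a sibilant (*gogwaz*, *umos*); -o when the stem ends in a non-sibilant consonant (*jojuv*, *zot*); -fu when the stem ends in a vowel (*kobfuna*, *upe*, *lapo*, *bawirzi*).
*datus*: final sound = /s/, a sibilant → -am → *datusam*.
*osev* — final sound /v/ (a non-sibilant consonant) → -o → *osevo*.
*mo* — final sound /o/ (a vowel) → -fu → *mofu*.

datusam, osevo, mofu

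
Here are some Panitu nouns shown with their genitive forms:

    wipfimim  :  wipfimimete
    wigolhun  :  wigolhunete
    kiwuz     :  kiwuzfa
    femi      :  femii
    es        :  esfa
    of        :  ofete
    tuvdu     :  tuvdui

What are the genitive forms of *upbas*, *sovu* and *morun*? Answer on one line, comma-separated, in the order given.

upbasfa, sovui, morunete

Looking at the final sound of each stem: -fa when the stem ends in a sibilant (*kiwuz*, *es*); -ete when the stem ends in a non-sibilant consonant (*wipfimim*, *wigolhun*, *of*); -i when the stem ends in a vowel (*femi*, *tuvdu*).
The final sound of *upbas* is /s/, which is a sibilant, so the suffix is -fa, giving *upbasfa*.
*sovu* — final sound /u/ (a vowel) → -i → *sovui*.
The final sound of *morun* is /n/, which is a non-sibilant consonant, so the suffix is -ete, giving *morunete*.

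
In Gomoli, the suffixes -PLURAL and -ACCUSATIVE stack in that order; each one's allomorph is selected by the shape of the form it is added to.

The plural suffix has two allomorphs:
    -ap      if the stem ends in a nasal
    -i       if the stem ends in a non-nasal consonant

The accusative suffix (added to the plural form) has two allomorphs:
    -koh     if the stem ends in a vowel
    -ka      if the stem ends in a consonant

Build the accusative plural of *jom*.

jomapka

*jom*: final consonant = /m/, a nasal → -ap → *jomap*.
Since the final sound of the plural form *jomap* is /p/ (a consonant), it takes -ka, giving *jomapka*.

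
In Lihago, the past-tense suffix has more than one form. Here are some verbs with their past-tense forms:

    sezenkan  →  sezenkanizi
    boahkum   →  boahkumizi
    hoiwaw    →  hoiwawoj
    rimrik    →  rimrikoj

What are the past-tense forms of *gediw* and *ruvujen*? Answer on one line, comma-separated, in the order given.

The suffix is conditioned by the final consonant: -izi when the stem ends in a nasal (*sezenkan*, *boahkum*); -oj when the stem ends in a non-nasal consonant (*hoiwaw*, *rimrik*).
Since the final consonant of *gediw* is /w/ (non-nasal), it takes -oj, giving *gediwoj*.
*ruvujen* — final consonant /n/ (a nasal) → -izi → *ruvujenizi*.

gediwoj, ruvujenizi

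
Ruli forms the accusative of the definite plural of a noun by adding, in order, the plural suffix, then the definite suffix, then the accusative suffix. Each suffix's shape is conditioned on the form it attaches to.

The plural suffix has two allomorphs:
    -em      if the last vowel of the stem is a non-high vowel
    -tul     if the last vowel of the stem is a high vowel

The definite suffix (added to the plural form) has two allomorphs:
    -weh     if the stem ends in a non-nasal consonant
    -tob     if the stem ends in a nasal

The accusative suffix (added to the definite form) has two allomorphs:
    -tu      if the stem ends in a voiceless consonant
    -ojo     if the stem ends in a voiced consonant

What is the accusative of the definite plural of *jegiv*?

Since the last vowel of *jegiv* is /i/ (a high vowel), it takes -tul, giving *jegivtul*.
The final consonant of the plural form *jegivtul* is /l/, which is non-nasal, so the definite suffix is -weh, giving *jegivtulweh*.
The definite form *jegivtulweh*: final consonant = /h/, voiceless → -tu → *jegivtulwehtu*.

jegivtulwehtu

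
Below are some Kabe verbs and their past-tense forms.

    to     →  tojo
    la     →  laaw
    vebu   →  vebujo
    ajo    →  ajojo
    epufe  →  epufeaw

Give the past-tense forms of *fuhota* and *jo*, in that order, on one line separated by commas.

The pattern is rounding harmony: -jo when the last vowel of the stem is a rounded vowel (*to*, *vebu*, *ajo*); -aw when the last vowel of the stem is an unrounded vowel (*la*, *epufe*).
Since the last vowel of *fuhota* is /a/ (an unrounded vowel), it takes -aw, giving *fuhotaaw*.
*jo*: last vowel = /o/, a rounded vowel → -jo → *jojo*.

fuhotaaw, jojo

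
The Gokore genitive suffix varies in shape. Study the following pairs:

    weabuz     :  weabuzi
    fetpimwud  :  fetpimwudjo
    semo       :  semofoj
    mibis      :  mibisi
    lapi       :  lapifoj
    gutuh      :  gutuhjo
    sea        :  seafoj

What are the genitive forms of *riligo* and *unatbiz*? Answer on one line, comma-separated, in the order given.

Looking at the final sound of each stem: -i when the stem ends in a sibilant (*weabuz*, *mibis*); -jo when the stem ends in a non-sibilant consonant (*fetpimwud*, *gutuh*); -foj when the stem ends in a vowel (*semo*, *lapi*, *sea*).
The final sound of *riligo* is /o/, which is a vowel, so the suffix is -foj, giving *riligofoj*.
Since the final sound of *unatbiz* is /z/ (a sibilant), it takes -i, giving *unatbizi*.

riligofoj, unatbizi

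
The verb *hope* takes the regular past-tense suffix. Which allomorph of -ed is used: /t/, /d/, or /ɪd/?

The stem *hope* ends in a voiceless consonant other than /t/.
The -ed suffix is realized as /ɪd/ after /t, d/; as /t/ after other voiceless consonants; and as /d/ after other voiced sounds.
So -ed on *hope* is pronounced /t/.

/t/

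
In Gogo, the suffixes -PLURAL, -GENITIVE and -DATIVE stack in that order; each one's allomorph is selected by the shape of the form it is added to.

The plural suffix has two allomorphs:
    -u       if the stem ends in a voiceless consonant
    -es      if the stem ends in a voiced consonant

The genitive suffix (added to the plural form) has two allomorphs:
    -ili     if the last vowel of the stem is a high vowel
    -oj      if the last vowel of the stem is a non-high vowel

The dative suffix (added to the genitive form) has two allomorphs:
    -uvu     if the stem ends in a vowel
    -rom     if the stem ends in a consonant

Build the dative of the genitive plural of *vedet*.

*vedet* — final consonant /t/ (voiceless) → -u → *vedetu*.
The plural form *vedetu* — last vowel /u/ (a high vowel) → -ili → *vedetuili*.
The final sound of the genitive form *vedetuili* is /i/, which is a vowel, so the dative suffix is -uvu, giving *vedetuiliuvu*.

vedetuiliuvu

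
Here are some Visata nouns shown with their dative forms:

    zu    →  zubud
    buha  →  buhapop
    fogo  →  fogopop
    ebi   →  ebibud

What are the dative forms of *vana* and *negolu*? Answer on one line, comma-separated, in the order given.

Looking at the last vowel of each stem: -bud when the last vowel of the stem is a high vowel (*zu*, *ebi*); -pop when the last vowel of the stem is a non-high vowel (*buha*, *fogo*).
The last vowel of *vana* is /a/, which is a non-high vowel, so the suffix is -pop, giving *vanapop*.
Since the last vowel of *negolu* is /u/ (a high vowel), it takes -bud, giving *negolubud*.

vanapop, negolubud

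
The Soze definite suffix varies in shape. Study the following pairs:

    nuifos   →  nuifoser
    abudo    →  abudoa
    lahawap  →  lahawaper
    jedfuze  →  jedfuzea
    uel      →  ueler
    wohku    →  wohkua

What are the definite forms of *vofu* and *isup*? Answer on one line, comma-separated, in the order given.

The alternation tracks the final sound of the stem — -er when the stem ends in a consonant (*nuifos*, *lahawap*, *uel*); -a when the stem ends in a vowel (*abudo*, *jedfuze*, *wohku*).
The final sound of *vofu* is /u/, which is a vowel, so the suffix is -a, giving *vofua*.
*isup* — final sound /p/ (a consonant) → -er → *isuper*.

vofua, isuper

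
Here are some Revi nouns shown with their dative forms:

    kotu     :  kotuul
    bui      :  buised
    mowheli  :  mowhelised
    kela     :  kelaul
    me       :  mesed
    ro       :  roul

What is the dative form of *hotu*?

The alternation tracks the last vowel of the stem — -sed when the last vowel of the stem is a front vowel (*bui*, *mowheli*, *me*); -ul when the last vowel of the stem is a back vowel (*kotu*, *kela*, *ro*).
The last vowel of *hotu* is /u/, which is a back vowel, so the suffix is -ul, giving *hotuul*.

hotuul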